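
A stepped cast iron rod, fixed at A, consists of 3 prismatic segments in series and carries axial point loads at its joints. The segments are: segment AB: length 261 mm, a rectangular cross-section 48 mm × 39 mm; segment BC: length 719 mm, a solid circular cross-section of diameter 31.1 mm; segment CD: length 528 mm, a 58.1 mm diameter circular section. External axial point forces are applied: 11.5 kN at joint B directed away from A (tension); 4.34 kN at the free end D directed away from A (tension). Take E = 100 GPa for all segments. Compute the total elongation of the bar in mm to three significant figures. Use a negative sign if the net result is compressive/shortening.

Internal axial forces (sectioning from the free end, tension +): N_CD = 4.34 kN, N_BC = 4.34 kN, N_AB = 15.84 kN.
A_AB = 1872 mm².
A_BC = 759.6 mm².
A_CD = 2651 mm².
δ_AB = 15840·261/(1872·100000) = 0.02208 mm
δ_BC = 4340·719/(759.6·100000) = 0.04108 mm
δ_CD = 4340·528/(2651·100000) = 0.008643 mm
δ = Σδ_i = 0.07181 mm.

0.0718 mm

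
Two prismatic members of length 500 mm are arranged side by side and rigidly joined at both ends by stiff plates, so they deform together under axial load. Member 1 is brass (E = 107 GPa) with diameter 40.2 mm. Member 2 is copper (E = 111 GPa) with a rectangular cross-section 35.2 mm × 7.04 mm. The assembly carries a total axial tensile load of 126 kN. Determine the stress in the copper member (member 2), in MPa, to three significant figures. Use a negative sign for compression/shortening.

85.6 MPa

A_1 = 1269 mm².
A_2 = 247.8 mm².
Equal strain + equilibrium ⇒ each member carries load in proportion to AE: A₁E₁ = 135800000 N, A₂E₂ = 27510000 N, ΣAE = 163300000 N.
σ₂ = P·E₂/ΣAE = 126000·111000/163300000 = 85.64 MPa.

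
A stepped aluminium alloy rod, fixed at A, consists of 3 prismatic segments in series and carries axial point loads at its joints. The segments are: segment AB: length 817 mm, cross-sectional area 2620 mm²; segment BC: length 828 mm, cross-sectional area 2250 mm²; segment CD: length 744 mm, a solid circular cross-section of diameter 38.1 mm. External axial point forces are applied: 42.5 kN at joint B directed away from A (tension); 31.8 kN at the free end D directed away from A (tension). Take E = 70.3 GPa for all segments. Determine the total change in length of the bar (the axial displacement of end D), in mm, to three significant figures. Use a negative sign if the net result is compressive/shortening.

0.791 mm

Internal axial forces (sectioning from the free end, tension +): N_CD = 31.8 kN, N_BC = 31.8 kN, N_AB = 74.3 kN.
A_CD = 1140 mm².
δ_AB = 74300·817/(2620·70300) = 0.3296 mm
δ_BC = 31800·828/(2250·70300) = 0.1665 mm
δ_CD = 31800·744/(1140·70300) = 0.2952 mm
δ = Σδ_i = 0.7912 mm.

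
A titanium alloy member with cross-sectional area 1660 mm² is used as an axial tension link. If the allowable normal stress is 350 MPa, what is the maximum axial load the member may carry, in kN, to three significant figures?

P_max = σ_allow · A = 350 · 1660 = 581000 N = 581 kN.

581 kN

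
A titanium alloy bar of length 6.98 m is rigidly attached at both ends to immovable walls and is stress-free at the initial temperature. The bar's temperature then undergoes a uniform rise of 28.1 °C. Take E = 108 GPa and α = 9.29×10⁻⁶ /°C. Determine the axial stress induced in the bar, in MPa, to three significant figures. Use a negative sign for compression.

Free thermal expansion αLΔT = 9.29e-6 · 6980 · 28.1 = 1.822 mm.
The walls impose strain ε = −(1.822)/6980 = -2.6105e-04; σ = Eε = 108000 · -2.6105e-04 = -28.19 MPa.

-28.2 MPa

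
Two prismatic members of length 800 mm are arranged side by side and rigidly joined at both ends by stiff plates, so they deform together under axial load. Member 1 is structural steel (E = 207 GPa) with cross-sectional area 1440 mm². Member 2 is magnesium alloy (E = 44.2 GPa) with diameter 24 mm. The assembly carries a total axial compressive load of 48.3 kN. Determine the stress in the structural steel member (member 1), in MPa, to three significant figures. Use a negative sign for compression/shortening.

-31.4 MPa

A_2 = 452.4 mm².
Equal strain + equilibrium ⇒ each member carries load in proportion to AE: A₁E₁ = 298100000 N, A₂E₂ = 20000000 N, ΣAE = 318100000 N.
σ₁ = P·E₁/ΣAE = -48300·207000/318100000 = -31.43 MPa.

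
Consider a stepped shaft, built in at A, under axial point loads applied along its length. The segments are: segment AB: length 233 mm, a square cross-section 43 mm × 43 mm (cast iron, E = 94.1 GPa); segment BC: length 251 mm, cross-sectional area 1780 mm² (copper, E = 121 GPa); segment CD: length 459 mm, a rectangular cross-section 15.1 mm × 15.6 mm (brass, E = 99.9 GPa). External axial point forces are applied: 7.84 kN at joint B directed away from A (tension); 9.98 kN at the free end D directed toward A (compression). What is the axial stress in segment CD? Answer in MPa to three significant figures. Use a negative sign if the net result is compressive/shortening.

-42.4 MPa

Internal axial forces (sectioning from the free end, tension +): N_CD = -9.98 kN, N_BC = -9.98 kN, N_AB = -2.14 kN.
A_CD = 235.6 mm².
σ_CD = N_CD/A_CD = -9980/235.6 = -42.37 MPa.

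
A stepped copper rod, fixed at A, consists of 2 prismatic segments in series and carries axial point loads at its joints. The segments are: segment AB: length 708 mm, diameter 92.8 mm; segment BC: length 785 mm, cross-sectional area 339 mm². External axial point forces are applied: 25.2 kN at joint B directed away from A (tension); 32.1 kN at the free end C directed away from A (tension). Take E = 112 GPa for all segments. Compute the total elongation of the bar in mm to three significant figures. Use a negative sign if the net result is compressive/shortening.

0.717 mm

Internal axial forces (sectioning from the free end, tension +): N_BC = 32.1 kN, N_AB = 57.3 kN.
A_AB = 6764 mm².
δ_AB = 57300·708/(6764·112000) = 0.05355 mm
δ_BC = 32100·785/(339·112000) = 0.6637 mm
δ = Σδ_i = 0.7172 mm.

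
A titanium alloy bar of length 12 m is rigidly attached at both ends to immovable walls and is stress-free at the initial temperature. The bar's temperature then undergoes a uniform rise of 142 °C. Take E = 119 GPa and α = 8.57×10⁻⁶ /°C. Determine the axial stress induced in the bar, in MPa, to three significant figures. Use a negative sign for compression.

-145 MPa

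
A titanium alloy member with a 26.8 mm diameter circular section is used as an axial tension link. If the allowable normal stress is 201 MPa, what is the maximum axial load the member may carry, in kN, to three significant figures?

113 kN

A = 564.1 mm².
P_max = σ_allow · A = 201 · 564.1 = 113400 N = 113.4 kN.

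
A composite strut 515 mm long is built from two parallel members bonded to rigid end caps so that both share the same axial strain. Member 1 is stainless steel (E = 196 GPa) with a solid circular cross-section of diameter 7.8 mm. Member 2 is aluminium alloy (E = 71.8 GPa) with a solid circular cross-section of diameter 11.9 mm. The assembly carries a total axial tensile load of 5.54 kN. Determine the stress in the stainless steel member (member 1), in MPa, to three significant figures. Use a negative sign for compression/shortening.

A_1 = 47.78 mm².
A_2 = 111.2 mm².
Equal strain + equilibrium ⇒ each member carries load in proportion to AE: A₁E₁ = 9366000 N, A₂E₂ = 7986000 N, ΣAE = 17350000 N.
σ₁ = P·E₁/ΣAE = 5540·196000/17350000 = 62.58 MPa.

62.6 MPa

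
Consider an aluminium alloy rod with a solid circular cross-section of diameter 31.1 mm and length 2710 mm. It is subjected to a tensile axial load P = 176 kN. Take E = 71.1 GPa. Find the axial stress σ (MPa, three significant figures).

232 MPa

A = 759.6 mm².
σ = N/A = 176000/759.6 = 231.7 MPa.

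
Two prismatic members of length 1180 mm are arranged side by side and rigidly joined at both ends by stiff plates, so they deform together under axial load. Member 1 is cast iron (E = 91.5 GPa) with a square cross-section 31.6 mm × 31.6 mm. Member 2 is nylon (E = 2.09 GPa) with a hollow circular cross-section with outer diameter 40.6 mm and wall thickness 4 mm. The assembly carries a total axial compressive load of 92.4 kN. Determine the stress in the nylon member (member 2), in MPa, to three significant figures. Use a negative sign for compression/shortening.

A_1 = 998.6 mm².
A_2 = 459.9 mm².
Equal strain + equilibrium ⇒ each member carries load in proportion to AE: A₁E₁ = 91370000 N, A₂E₂ = 961300 N, ΣAE = 92330000 N.
σ₂ = P·E₂/ΣAE = -92400·2090/92330000 = -2.092 MPa.

-2.09 MPa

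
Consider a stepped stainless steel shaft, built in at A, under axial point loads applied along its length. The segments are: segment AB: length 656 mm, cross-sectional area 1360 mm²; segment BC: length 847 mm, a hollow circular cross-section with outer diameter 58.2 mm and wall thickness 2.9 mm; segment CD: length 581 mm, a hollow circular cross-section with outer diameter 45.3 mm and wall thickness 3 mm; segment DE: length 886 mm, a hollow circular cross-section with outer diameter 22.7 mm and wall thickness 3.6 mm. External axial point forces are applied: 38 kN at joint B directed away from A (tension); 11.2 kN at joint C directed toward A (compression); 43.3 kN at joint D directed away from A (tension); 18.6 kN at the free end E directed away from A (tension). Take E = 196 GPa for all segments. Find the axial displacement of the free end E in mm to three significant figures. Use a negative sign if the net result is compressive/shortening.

1.50 mm

Internal axial forces (sectioning from the free end, tension +): N_DE = 18.6 kN, N_CD = 61.9 kN, N_BC = 50.7 kN, N_AB = 88.7 kN.
A_BC = 503.8 mm².
A_CD = 398.7 mm².
A_DE = 216 mm².
δ_AB = 88700·656/(1360·196000) = 0.2183 mm
δ_BC = 50700·847/(503.8·196000) = 0.4349 mm
δ_CD = 61900·581/(398.7·196000) = 0.4603 mm
δ_DE = 18600·886/(216·196000) = 0.3892 mm
δ = Σδ_i = 1.503 mm.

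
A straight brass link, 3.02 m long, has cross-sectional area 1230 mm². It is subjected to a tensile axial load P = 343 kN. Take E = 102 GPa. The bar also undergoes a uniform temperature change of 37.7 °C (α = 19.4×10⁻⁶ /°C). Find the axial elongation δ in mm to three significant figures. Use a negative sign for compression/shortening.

δ_mech = NL/(AE) = 343000·3020/(1230·102000) = 8.256 mm.
δ_thermal = αLΔT = 19.4e-6·3020·37.7 = 2.209 mm.
δ = δ_mech + δ_thermal = 10.47 mm.

10.5 mm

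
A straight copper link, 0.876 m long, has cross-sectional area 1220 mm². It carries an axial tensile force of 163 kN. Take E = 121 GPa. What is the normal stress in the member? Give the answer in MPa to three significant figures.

134 MPa

σ = N/A = 163000/1220 = 133.6 MPa.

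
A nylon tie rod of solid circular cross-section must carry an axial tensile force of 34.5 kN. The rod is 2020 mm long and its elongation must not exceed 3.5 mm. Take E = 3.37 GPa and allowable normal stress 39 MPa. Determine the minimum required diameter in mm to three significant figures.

86.7 mm

Required area A ≥ P/σ_allow = 34500/39 = 884.6 mm².
For a solid circular section, d ≥ √(4A/π) = 33.56 mm.
Elongation limit: A ≥ PL/(Eδ_allow) = 34500·2020/(3370·3.5) = 5908 mm² ⇒ d ≥ 86.73 mm.
The elongation limit governs.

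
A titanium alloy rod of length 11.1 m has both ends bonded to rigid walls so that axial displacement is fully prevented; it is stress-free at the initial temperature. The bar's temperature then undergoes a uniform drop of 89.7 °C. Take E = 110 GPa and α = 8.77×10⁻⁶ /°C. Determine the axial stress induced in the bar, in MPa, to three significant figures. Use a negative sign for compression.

Free thermal expansion αLΔT = 8.77e-6 · 11100 · -89.7 = -8.732 mm.
The walls impose strain ε = −(-8.732)/11100 = 7.8667e-04; σ = Eε = 110000 · 7.8667e-04 = 86.53 MPa.

86.5 MPa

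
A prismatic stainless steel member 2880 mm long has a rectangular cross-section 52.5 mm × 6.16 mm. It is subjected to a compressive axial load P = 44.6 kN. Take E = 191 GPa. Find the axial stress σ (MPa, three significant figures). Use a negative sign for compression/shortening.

A = 323.4 mm².
σ = N/A = -44600/323.4 = -137.9 MPa.

-138 MPa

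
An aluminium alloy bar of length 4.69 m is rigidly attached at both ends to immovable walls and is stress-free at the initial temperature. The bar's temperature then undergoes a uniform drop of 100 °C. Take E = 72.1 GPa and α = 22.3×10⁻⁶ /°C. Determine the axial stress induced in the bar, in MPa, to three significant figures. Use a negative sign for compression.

161 MPa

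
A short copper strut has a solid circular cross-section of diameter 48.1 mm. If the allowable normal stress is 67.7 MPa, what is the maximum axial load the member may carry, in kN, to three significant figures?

A = 1817 mm².
P_max = σ_allow · A = 67.7 · 1817 = 123000 N = 123 kN.

123 kN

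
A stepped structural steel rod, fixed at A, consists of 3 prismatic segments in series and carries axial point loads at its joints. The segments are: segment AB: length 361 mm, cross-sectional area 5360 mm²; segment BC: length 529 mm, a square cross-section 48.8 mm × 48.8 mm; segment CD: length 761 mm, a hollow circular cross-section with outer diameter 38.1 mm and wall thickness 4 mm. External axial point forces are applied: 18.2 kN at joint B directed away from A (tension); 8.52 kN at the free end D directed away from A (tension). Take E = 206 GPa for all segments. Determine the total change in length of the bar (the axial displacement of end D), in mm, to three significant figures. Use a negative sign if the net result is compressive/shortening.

Internal axial forces (sectioning from the free end, tension +): N_CD = 8.52 kN, N_BC = 8.52 kN, N_AB = 26.72 kN.
A_BC = 2381 mm².
A_CD = 428.5 mm².
δ_AB = 26720·361/(5360·206000) = 0.008736 mm
δ_BC = 8520·529/(2381·206000) = 0.009187 mm
δ_CD = 8520·761/(428.5·206000) = 0.07345 mm
δ = Σδ_i = 0.09137 mm.

0.0914 mm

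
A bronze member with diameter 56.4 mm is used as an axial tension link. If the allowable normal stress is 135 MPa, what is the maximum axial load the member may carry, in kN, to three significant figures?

A = 2498 mm².
P_max = σ_allow · A = 135 · 2498 = 337300 N = 337.3 kN.

337 kN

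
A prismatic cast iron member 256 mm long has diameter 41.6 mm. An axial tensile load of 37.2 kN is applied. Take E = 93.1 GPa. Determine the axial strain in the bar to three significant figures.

2.94e-04

A = 1359 mm².
σ = N/A = 27.37 MPa; ε = σ/E = 27.37/93100 = 2.940e-04.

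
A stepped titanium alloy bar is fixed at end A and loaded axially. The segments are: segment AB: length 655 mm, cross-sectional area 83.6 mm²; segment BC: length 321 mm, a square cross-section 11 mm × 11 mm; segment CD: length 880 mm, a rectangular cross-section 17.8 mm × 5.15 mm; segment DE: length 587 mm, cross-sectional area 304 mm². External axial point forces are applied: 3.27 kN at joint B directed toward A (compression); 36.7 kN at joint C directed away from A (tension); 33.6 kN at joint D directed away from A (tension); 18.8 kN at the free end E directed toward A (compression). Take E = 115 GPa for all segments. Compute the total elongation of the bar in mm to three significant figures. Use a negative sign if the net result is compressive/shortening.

5.39 mm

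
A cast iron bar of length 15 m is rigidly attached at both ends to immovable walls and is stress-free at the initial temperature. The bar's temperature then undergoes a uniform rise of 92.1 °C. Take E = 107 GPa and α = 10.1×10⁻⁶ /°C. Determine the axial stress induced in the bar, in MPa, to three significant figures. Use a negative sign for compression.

-99.5 MPa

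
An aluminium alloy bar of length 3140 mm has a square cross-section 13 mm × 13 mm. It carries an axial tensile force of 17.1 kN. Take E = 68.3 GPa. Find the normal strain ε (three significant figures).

0.00148

A = 169 mm².
σ = N/A = 101.2 MPa; ε = σ/E = 101.2/68300 = 1.481e-03.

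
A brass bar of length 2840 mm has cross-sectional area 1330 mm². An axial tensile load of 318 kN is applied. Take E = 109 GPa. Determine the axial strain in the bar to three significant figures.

0.00219

σ = N/A = 239.1 MPa; ε = σ/E = 239.1/109000 = 2.194e-03.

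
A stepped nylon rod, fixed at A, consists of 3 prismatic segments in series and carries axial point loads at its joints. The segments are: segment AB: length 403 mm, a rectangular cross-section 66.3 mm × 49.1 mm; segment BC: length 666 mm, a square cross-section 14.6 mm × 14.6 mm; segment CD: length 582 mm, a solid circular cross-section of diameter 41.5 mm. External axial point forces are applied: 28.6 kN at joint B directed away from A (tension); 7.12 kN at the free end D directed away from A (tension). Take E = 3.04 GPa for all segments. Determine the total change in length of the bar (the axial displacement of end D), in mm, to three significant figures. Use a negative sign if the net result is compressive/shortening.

Internal axial forces (sectioning from the free end, tension +): N_CD = 7.12 kN, N_BC = 7.12 kN, N_AB = 35.72 kN.
A_AB = 3255 mm².
A_BC = 213.2 mm².
A_CD = 1353 mm².
δ_AB = 35720·403/(3255·3040) = 1.455 mm
δ_BC = 7120·666/(213.2·3040) = 7.318 mm
δ_CD = 7120·582/(1353·3040) = 1.008 mm
δ = Σδ_i = 9.78 mm.

9.78 mm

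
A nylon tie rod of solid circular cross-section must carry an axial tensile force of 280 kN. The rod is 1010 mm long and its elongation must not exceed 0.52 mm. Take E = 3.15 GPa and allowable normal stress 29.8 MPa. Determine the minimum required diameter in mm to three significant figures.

469 mm

Required area A ≥ P/σ_allow = 280000/29.8 = 9396 mm².
For a solid circular section, d ≥ √(4A/π) = 109.4 mm.
Elongation limit: A ≥ PL/(Eδ_allow) = 280000·1010/(3150·0.52) = 172600 mm² ⇒ d ≥ 468.9 mm.
The elongation limit governs.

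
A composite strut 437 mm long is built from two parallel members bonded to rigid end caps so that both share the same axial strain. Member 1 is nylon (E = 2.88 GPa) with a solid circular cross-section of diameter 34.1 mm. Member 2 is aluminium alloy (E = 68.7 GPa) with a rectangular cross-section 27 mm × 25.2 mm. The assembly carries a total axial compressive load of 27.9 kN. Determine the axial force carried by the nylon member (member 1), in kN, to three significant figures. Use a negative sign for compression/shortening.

-1.49 kN

A_1 = 913.3 mm².
A_2 = 680.4 mm².
Equal strain + equilibrium ⇒ each member carries load in proportion to AE: A₁E₁ = 2630000 N, A₂E₂ = 46740000 N, ΣAE = 49370000 N.
F₁ = P·A₁E₁/ΣAE = -27900·2630000/49370000 = -1486 N.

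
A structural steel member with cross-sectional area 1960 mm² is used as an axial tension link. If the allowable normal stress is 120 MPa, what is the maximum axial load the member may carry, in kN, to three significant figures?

P_max = σ_allow · A = 120 · 1960 = 235200 N = 235.2 kN.

235 kN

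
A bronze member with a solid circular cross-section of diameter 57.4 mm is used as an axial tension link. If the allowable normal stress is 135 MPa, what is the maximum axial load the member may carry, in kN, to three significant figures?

A = 2588 mm².
P_max = σ_allow · A = 135 · 2588 = 349300 N = 349.3 kN.

349 kN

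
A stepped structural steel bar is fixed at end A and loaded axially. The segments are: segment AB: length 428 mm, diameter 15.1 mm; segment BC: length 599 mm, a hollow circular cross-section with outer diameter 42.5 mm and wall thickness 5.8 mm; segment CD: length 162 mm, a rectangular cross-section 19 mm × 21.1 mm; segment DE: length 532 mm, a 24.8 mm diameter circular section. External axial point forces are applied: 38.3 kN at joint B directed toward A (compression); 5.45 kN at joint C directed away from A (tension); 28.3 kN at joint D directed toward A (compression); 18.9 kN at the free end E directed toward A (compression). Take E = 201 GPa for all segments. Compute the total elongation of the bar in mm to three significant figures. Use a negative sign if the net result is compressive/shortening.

Internal axial forces (sectioning from the free end, tension +): N_DE = -18.9 kN, N_CD = -47.2 kN, N_BC = -41.75 kN, N_AB = -80.05 kN.
A_AB = 179.1 mm².
A_BC = 668.7 mm².
A_CD = 400.9 mm².
A_DE = 483.1 mm².
δ_AB = -80050·428/(179.1·201000) = -0.9518 mm
δ_BC = -41750·599/(668.7·201000) = -0.1861 mm
δ_CD = -47200·162/(400.9·201000) = -0.09489 mm
δ_DE = -18900·532/(483.1·201000) = -0.1036 mm
δ = Σδ_i = -1.336 mm.

-1.34 mm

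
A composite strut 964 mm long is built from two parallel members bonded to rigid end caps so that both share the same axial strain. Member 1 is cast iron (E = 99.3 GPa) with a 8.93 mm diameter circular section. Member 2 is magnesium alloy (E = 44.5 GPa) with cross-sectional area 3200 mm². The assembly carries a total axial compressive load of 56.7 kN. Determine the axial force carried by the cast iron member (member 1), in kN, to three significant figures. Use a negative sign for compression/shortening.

A_1 = 62.63 mm².
Equal strain + equilibrium ⇒ each member carries load in proportion to AE: A₁E₁ = 6219000 N, A₂E₂ = 142400000 N, ΣAE = 148600000 N.
F₁ = P·A₁E₁/ΣAE = -56700·6219000/148600000 = -2373 N.

-2.37 kN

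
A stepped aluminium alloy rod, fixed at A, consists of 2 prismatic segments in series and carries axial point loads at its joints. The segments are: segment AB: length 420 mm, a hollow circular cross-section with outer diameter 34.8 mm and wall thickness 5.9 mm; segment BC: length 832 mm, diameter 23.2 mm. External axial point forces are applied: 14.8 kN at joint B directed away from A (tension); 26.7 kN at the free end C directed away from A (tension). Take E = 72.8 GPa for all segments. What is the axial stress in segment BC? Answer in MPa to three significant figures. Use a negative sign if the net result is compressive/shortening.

63.2 MPa

Internal axial forces (sectioning from the free end, tension +): N_BC = 26.7 kN, N_AB = 41.5 kN.
A_BC = 422.7 mm².
σ_BC = N_BC/A_BC = 26700/422.7 = 63.16 MPa.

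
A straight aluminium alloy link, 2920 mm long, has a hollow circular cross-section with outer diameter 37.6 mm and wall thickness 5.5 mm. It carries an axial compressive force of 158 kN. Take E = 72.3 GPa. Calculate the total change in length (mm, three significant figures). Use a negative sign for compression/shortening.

-11.5 mm

A = 554.6 mm².
δ_mech = NL/(AE) = -158000·2920/(554.6·72300) = -11.5 mm.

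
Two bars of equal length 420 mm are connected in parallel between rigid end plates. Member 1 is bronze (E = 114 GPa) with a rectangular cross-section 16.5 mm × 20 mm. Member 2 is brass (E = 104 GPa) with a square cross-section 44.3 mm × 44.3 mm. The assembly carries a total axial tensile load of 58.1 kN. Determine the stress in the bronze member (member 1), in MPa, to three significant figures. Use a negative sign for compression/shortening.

27.4 MPa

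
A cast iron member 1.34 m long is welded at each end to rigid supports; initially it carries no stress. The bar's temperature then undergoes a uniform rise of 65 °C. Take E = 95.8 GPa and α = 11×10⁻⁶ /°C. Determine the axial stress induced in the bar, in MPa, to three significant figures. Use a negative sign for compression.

-68.5 MPa

Free thermal expansion αLΔT = 11e-6 · 1340 · 65 = 0.9581 mm.
The walls impose strain ε = −(0.9581)/1340 = -7.1500e-04; σ = Eε = 95800 · -7.1500e-04 = -68.5 MPa.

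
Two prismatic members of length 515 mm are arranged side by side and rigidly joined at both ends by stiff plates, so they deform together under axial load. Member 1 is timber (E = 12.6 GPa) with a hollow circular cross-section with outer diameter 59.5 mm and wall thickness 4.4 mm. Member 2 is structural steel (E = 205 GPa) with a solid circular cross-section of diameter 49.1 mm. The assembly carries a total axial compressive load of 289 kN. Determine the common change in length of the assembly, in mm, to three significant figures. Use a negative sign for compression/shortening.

-0.374 mm

A_1 = 761.6 mm².
A_2 = 1893 mm².
Equal strain + equilibrium ⇒ each member carries load in proportion to AE: A₁E₁ = 9597000 N, A₂E₂ = 388200000 N, ΣAE = 397800000 N.
δ = PL/ΣAE = -289000·515/397800000 = -0.3742 mm.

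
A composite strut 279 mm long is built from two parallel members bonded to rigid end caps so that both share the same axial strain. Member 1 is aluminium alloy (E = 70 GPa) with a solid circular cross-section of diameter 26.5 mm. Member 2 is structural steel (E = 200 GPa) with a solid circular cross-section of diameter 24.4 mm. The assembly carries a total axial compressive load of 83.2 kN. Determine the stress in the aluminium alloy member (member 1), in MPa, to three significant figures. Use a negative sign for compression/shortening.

A_1 = 551.5 mm².
A_2 = 467.6 mm².
Equal strain + equilibrium ⇒ each member carries load in proportion to AE: A₁E₁ = 38610000 N, A₂E₂ = 93520000 N, ΣAE = 132100000 N.
σ₁ = P·E₁/ΣAE = -83200·70000/132100000 = -44.08 MPa.

-44.1 MPa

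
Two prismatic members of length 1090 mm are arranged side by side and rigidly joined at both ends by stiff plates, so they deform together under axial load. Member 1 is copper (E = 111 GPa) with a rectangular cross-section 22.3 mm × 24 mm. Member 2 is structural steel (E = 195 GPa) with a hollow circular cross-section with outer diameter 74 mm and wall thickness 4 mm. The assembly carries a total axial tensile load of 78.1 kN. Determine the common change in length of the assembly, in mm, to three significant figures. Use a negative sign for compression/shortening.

0.369 mm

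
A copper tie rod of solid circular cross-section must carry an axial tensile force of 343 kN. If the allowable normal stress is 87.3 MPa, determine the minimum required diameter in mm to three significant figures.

Required area A ≥ P/σ_allow = 343000/87.3 = 3929 mm².
For a solid circular section, d ≥ √(4A/π) = 70.73 mm.

70.7 mm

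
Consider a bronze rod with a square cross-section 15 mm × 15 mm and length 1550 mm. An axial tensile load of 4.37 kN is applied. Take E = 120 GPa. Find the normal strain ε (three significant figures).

A = 225 mm².
σ = N/A = 19.42 MPa; ε = σ/E = 19.42/120000 = 1.619e-04.

1.62e-04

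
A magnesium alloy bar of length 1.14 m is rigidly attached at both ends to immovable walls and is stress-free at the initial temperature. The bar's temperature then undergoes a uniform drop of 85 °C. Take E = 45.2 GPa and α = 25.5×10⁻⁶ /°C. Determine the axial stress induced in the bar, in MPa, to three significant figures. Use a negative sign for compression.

Free thermal expansion αLΔT = 25.5e-6 · 1140 · -85 = -2.471 mm.
The walls impose strain ε = −(-2.471)/1140 = 2.1675e-03; σ = Eε = 45200 · 2.1675e-03 = 97.97 MPa.

98.0 MPa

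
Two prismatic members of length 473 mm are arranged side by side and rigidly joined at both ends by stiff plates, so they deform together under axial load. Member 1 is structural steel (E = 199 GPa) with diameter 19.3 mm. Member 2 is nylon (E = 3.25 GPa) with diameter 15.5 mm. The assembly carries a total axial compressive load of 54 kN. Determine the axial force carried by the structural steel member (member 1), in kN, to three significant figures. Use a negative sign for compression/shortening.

-53.4 kN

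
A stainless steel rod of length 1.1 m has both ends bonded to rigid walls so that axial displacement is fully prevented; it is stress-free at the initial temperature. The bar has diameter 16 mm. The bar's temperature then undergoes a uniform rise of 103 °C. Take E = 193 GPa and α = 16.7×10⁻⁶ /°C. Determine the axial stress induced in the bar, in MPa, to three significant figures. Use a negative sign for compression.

-332 MPa

Free thermal expansion αLΔT = 16.7e-6 · 1100 · 103 = 1.892 mm.
The walls impose strain ε = −(1.892)/1100 = -1.7201e-03; σ = Eε = 193000 · -1.7201e-03 = -332 MPa.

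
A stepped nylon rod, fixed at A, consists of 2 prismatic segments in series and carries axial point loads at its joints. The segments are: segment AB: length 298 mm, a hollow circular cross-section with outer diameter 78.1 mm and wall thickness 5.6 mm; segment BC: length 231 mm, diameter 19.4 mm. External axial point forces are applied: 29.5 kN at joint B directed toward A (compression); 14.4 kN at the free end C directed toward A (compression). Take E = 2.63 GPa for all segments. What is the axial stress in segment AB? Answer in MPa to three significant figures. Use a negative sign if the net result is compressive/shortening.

-34.4 MPa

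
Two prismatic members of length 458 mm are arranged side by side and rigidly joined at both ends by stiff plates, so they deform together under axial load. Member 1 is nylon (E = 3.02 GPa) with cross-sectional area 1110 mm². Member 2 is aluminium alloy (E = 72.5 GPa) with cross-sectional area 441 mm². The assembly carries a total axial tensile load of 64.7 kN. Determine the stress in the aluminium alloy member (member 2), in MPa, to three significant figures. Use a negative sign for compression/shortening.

133 MPa

Equal strain + equilibrium ⇒ each member carries load in proportion to AE: A₁E₁ = 3352000 N, A₂E₂ = 31970000 N, ΣAE = 35320000 N.
σ₂ = P·E₂/ΣAE = 64700·72500/35320000 = 132.8 MPa.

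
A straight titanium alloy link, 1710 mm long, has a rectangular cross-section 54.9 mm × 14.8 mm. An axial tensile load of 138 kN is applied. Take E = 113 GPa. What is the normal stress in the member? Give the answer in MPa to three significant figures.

A = 812.5 mm².
σ = N/A = 138000/812.5 = 169.8 MPa.

170 MPa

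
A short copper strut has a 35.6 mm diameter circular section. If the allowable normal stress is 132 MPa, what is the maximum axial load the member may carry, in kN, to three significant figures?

131 kN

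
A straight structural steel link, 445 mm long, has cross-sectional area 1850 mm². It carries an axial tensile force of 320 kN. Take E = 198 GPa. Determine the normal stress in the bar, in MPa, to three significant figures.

173 MPa

σ = N/A = 320000/1850 = 173 MPa.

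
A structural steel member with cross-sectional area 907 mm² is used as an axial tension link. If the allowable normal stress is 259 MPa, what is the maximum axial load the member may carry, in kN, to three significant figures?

235 kN

P_max = σ_allow · A = 259 · 907 = 234900 N = 234.9 kN.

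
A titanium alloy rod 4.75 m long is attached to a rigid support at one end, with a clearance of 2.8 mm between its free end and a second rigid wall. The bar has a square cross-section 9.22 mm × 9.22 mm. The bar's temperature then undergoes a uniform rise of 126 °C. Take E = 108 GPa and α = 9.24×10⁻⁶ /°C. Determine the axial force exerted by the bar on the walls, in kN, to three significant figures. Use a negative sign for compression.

-5.28 kN

Free thermal expansion αLΔT = 9.24e-6 · 4750 · 126 = 5.53 mm.
The walls engage after the gap closes; constrained expansion = 5.53 − 2.8 = 2.73 mm.
The walls impose strain ε = −(2.73)/4750 = -5.7477e-04; σ = Eε = 108000 · -5.7477e-04 = -62.07 MPa.
Wall reaction R = σ·A = -62.07·85.01 = -5277 N = -5.277 kN.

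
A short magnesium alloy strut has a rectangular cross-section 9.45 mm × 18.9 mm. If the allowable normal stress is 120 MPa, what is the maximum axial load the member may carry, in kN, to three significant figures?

A = 178.6 mm².
P_max = σ_allow · A = 120 · 178.6 = 21430 N = 21.43 kN.

21.4 kN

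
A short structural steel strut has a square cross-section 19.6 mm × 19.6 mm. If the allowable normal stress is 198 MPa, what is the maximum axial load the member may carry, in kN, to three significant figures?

76.1 kN

A = 384.2 mm².
P_max = σ_allow · A = 198 · 384.2 = 76060 N = 76.06 kN.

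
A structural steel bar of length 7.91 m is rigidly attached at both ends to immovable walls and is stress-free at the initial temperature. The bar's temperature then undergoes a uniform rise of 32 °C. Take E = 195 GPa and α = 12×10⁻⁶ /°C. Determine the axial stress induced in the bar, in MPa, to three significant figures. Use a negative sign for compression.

Free thermal expansion αLΔT = 12e-6 · 7910 · 32 = 3.037 mm.
The walls impose strain ε = −(3.037)/7910 = -3.8400e-04; σ = Eε = 195000 · -3.8400e-04 = -74.88 MPa.

-74.9 MPa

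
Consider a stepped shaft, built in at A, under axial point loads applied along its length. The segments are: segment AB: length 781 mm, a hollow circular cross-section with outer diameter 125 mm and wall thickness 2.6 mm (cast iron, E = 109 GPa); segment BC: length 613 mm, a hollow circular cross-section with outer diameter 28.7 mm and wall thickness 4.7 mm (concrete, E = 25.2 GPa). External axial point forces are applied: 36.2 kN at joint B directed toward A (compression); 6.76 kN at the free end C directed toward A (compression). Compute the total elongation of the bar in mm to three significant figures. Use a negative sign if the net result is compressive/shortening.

-0.772 mm

Internal axial forces (sectioning from the free end, tension +): N_BC = -6.76 kN, N_AB = -42.96 kN.
A_AB = 999.8 mm².
A_BC = 354.4 mm².
δ_AB = -42960·781/(999.8·109000) = -0.3079 mm
δ_BC = -6760·613/(354.4·25200) = -0.464 mm
δ = Σδ_i = -0.7719 mm.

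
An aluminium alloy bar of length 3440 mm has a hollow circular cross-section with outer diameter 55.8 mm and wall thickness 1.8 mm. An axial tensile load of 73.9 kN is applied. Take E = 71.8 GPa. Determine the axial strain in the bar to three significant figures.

A = 305.4 mm².
σ = N/A = 242 MPa; ε = σ/E = 242/71800 = 3.371e-03.

0.00337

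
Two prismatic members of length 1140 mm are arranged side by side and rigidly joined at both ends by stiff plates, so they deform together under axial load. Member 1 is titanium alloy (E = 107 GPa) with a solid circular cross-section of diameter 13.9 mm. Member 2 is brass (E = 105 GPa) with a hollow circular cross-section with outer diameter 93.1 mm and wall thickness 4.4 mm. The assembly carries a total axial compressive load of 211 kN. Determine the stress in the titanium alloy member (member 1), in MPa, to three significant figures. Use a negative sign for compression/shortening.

A_1 = 151.7 mm².
A_2 = 1226 mm².
Equal strain + equilibrium ⇒ each member carries load in proportion to AE: A₁E₁ = 16240000 N, A₂E₂ = 128700000 N, ΣAE = 145000000 N.
σ₁ = P·E₁/ΣAE = -211000·107000/145000000 = -155.7 MPa.

-156 MPa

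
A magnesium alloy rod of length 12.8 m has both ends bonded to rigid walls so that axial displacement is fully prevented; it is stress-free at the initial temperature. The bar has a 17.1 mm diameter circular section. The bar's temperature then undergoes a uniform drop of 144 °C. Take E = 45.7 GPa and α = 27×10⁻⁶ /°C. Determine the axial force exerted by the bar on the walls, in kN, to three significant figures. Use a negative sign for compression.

Free thermal expansion αLΔT = 27e-6 · 12800 · -144 = -49.77 mm.
The walls impose strain ε = −(-49.77)/12800 = 3.8880e-03; σ = Eε = 45700 · 3.8880e-03 = 177.7 MPa.
Wall reaction R = σ·A = 177.7·229.7 = 40810 N = 40.81 kN.

40.8 kN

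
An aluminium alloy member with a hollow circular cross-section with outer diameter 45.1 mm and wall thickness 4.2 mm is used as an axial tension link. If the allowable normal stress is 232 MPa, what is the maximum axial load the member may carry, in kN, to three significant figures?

125 kN

A = 539.7 mm².
P_max = σ_allow · A = 232 · 539.7 = 125200 N = 125.2 kN.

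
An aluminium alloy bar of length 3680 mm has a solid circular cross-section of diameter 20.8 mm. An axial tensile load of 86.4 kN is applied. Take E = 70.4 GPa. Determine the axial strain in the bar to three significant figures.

0.00361

A = 339.8 mm².
σ = N/A = 254.3 MPa; ε = σ/E = 254.3/70400 = 3.612e-03.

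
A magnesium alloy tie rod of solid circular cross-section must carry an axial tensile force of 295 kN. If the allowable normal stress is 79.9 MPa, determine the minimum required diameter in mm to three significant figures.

Required area A ≥ P/σ_allow = 295000/79.9 = 3692 mm².
For a solid circular section, d ≥ √(4A/π) = 68.56 mm.

68.6 mm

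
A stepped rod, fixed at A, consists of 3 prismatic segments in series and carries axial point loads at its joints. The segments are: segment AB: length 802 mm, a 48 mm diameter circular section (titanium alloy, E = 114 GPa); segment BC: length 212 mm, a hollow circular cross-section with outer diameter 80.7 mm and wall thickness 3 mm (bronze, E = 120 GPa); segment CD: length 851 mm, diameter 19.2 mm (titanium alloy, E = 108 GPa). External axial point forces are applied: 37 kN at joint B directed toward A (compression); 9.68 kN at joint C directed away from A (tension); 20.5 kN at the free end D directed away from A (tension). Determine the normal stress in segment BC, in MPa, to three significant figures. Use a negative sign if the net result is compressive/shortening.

41.2 MPa

Internal axial forces (sectioning from the free end, tension +): N_CD = 20.5 kN, N_BC = 30.18 kN, N_AB = -6.82 kN.
A_BC = 732.3 mm².
σ_BC = N_BC/A_BC = 30180/732.3 = 41.21 MPa.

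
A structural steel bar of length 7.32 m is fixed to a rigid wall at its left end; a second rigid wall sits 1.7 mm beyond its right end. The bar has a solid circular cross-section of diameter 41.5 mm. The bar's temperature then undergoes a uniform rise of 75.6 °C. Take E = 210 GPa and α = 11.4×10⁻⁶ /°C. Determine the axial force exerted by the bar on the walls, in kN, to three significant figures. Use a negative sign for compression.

-179 kN

Free thermal expansion αLΔT = 11.4e-6 · 7320 · 75.6 = 6.309 mm.
The walls engage after the gap closes; constrained expansion = 6.309 − 1.7 = 4.609 mm.
The walls impose strain ε = −(4.609)/7320 = -6.2960e-04; σ = Eε = 210000 · -6.2960e-04 = -132.2 MPa.
Wall reaction R = σ·A = -132.2·1353 = -178800 N = -178.8 kN.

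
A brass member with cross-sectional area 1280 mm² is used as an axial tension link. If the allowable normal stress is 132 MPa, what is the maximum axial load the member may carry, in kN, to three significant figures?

169 kN

P_max = σ_allow · A = 132 · 1280 = 169000 N = 169 kN.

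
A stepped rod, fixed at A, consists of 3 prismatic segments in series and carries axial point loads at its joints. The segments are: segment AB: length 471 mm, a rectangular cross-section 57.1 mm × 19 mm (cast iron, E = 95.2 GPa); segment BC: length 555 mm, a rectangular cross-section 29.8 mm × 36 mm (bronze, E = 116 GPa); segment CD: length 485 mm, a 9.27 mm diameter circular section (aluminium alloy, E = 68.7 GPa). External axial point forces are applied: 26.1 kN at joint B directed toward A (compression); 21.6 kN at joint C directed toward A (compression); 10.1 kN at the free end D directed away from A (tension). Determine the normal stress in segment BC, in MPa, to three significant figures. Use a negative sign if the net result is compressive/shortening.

Internal axial forces (sectioning from the free end, tension +): N_CD = 10.1 kN, N_BC = -11.5 kN, N_AB = -37.6 kN.
A_BC = 1073 mm².
σ_BC = N_BC/A_BC = -11500/1073 = -10.72 MPa.

-10.7 MPa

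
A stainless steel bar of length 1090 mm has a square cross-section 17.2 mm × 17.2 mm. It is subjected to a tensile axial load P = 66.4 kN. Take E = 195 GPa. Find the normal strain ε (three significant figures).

0.00115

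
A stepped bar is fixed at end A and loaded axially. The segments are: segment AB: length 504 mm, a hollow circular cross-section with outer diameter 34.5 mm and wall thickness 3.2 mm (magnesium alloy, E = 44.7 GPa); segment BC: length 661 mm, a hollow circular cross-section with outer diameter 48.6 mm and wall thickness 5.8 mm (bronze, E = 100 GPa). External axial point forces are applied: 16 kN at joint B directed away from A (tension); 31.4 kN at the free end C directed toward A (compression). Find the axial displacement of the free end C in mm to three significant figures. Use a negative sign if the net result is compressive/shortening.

Internal axial forces (sectioning from the free end, tension +): N_BC = -31.4 kN, N_AB = -15.4 kN.
A_AB = 314.7 mm².
A_BC = 779.9 mm².
δ_AB = -15400·504/(314.7·44700) = -0.5518 mm
δ_BC = -31400·661/(779.9·100000) = -0.2661 mm
δ = Σδ_i = -0.818 mm.

-0.818 mm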